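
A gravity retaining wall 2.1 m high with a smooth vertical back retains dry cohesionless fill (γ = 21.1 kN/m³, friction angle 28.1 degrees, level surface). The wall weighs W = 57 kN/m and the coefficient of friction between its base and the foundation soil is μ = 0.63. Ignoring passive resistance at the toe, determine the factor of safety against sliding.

K_a = tan²(45° − 28.1°/2) = 0.3596.
P_a = ½K_aγH² = 0.5×0.3596×21.1×2.1² = 16.73 kN/m, acting at H/3 = 0.7000 m above the base.
FS_sliding = μW / P_a = 0.63×57 / 16.73 = 2.146.

2.15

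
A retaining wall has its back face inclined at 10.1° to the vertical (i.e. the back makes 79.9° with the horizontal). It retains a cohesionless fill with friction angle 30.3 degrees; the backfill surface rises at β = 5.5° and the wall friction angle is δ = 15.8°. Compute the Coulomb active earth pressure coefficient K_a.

K_a = sin²(α+φ) / [sin²α · sin(α−δ) · (1 + √{sin(φ+δ)sin(φ−β) / (sin(α−δ)sin(α+β))})²].
With α = 79.9°, φ = 30.3°, δ = 15.8°, β = 5.5°: K_a = 0.4044.

0.404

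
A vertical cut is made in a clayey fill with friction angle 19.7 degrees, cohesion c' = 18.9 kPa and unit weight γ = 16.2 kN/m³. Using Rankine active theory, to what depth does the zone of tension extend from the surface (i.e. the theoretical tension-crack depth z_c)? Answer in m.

K_a = tan²(45° − 19.7°/2) = 0.4958; √K_a = 0.7041.
The active pressure is zero where K_a γ z = 2c√K_a, so z_c = 2c/(γ√K_a) = 2×18.9/(16.2×0.7041) = 3.314 m.

3.31 m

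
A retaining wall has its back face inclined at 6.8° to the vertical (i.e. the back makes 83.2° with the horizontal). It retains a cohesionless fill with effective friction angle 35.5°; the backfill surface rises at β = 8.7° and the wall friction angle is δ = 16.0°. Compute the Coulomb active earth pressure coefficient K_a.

K_a = sin²(α+φ) / [sin²α · sin(α−δ) · (1 + √{sin(φ+δ)sin(φ−β) / (sin(α−δ)sin(α+β))})²].
With α = 83.2°, φ = 35.5°, δ = 16.0°, β = 8.7°: K_a = 0.3230.

0.323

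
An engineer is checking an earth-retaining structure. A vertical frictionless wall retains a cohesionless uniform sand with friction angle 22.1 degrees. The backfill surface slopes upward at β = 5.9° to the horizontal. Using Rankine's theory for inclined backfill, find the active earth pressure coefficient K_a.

0.464

K_a = cos β · (cos β − √(cos²β − cos²φ)) / (cos β + √(cos²β − cos²φ)).
cos β = 0.9947, cos φ = 0.9265, √(cos²β − cos²φ) = 0.3619.
K_a = 0.9947 × (0.9947 − 0.3619)/(0.9947 + 0.3619) = 0.4640.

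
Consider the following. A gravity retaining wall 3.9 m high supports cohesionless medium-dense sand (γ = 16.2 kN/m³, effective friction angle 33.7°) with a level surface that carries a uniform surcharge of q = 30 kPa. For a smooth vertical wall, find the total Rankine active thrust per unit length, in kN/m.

68.8 kN/m

K_a = tan²(45° − φ/2) = 0.2863.
Soil triangle: ½ K_a γ H² = 0.5×0.2863×16.2×3.9² = 35.27 kN/m.
Surcharge rectangle: K_a q H = 0.2863×30×3.9 = 33.50 kN/m.
Total = 35.27 + 33.50 = 68.77 kN/m.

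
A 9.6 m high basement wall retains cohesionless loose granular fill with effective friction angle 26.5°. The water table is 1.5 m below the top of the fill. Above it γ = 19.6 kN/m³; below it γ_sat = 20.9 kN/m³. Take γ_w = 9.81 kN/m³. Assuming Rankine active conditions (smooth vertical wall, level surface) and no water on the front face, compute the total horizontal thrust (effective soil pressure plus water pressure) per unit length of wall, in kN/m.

K_a = tan²(45° − φ/2) = 0.3829.
γ' = 20.9 − 9.81 = 11.09 kN/m³. Depth below WT = 8.1 m.
σ'_h at WT = K_a γ d_w = 11.26 kPa; at base = 11.26 + K_a γ' × 8.1 = 45.66 kPa.
P₁ (0–1.5 m) = ½×11.26×1.5 = 8.444. P₂ (1.5–9.6 m) = ½(11.26+45.66)×8.1 = 230.5.
P_w = ½ γ_w h₂² = 0.5×9.81×8.1² = 321.8. Total = 8.444+230.5+321.8 = 560.8 kN/m.

561 kN/m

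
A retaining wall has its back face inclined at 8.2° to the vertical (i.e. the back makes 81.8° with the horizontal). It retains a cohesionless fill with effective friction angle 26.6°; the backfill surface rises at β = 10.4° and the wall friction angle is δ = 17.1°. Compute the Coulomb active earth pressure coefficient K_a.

K_a = sin²(α+φ) / [sin²α · sin(α−δ) · (1 + √{sin(φ+δ)sin(φ−β) / (sin(α−δ)sin(α+β))})²].
With α = 81.8°, φ = 26.6°, δ = 17.1°, β = 10.4°: K_a = 0.4757.

0.476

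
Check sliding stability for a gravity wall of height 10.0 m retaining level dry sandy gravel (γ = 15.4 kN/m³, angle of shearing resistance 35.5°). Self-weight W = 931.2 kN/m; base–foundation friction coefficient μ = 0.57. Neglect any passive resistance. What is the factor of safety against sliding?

2.60

K_a = tan²(45° − 35.5°/2) = 0.2653.
P_a = ½K_aγH² = 0.5×0.2653×15.4×10.0² = 204.3 kN/m, acting at H/3 = 3.333 m above the base.
FS_sliding = μW / P_a = 0.57×931.2 / 204.3 = 2.599.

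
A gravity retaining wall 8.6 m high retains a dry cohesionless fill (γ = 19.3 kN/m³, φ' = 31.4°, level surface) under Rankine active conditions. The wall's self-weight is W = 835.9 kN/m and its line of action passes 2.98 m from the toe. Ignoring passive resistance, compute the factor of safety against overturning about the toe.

K_a = tan²(45° − 31.4°/2) = 0.3149.
P_a = ½K_aγH² = 0.5×0.3149×19.3×8.6² = 224.8 kN/m, acting at H/3 = 2.867 m above the base.
Overturning moment M_o = P_a × H/3 = 224.8 × 2.867 = 644.3.
Resisting moment M_r = W × 2.98 = 835.9 × 2.98 = 2491.
FS_overturning = M_r/M_o = 2491/644.3 = 3.866.

3.87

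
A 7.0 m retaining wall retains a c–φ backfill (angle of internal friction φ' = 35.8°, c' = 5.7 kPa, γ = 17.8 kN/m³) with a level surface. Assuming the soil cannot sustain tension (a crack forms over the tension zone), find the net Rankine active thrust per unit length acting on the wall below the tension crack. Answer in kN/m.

K_a = 0.2619; √K_a = 0.5117.
Tension-crack depth z_c = 2c/(γ√K_a) = 2×5.7/(17.8×0.5117) = 1.252 m.
σ_a at base = K_a γ H − 2c√K_a = 0.2619×17.8×7.0 − 2×5.7×0.5117 = 26.79 kPa.
P_a = ½ × 26.79 × (H − z_c) = 0.5×26.79×5.748 = 77.01 kN/m.

77.0 kN/m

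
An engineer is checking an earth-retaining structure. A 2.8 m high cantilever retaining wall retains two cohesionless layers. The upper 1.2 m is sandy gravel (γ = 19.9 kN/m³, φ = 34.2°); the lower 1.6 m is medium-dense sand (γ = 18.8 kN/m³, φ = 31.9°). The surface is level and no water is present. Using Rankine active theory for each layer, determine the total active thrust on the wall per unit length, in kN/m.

23.2 kN/m

K_a1 = tan²(45°−34.2°/2) = 0.2803; K_a2 = tan²(45°−31.9°/2) = 0.3085.
Layer 1: σ at base = K_a1 γ₁ h₁ = 6.695 kPa; P₁ = ½×6.695×1.2 = 4.017.
Layer 2: σ_v at top = γ₁h₁ = 23.88; σ_h top = K_a2×23.88 = 7.368; σ_h base = K_a2×(23.88+18.8×1.6) = 16.65.
P₂ = ½(7.368+16.65)×1.6 = 19.21. Total P_a = 4.017+19.21 = 23.23 kN/m.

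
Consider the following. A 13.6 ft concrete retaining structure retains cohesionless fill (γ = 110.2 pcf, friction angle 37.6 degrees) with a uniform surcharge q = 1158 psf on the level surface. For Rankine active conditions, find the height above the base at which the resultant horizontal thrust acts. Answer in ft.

5.91 ft

K_a = 0.2421.
Triangular part P₁ = ½K_aγH² = 2468 at H/3 = 4.533 ft; rectangular part P₂ = K_a q H = 3813 at H/2 = 6.800 ft.
ȳ = (P₁·4.533 + P₂·6.800)/(P₁+P₂) = 5.909 ft.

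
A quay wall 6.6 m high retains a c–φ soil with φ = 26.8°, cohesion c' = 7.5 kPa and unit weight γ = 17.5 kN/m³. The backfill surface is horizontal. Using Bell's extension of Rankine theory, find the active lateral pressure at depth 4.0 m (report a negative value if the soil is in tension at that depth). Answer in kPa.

K_a = (1 − sin φ)/(1 + sin φ) = 0.3785.
σ_a = K_a γ z − 2c√K_a = 0.3785×17.5×4.0 − 2×7.5×0.6152 = 17.27 kPa.

17.3 kPa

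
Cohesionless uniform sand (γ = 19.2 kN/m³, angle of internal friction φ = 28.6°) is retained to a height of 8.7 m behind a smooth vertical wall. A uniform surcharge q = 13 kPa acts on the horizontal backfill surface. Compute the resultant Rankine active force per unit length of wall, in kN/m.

296 kN/m

K_a = tan²(45° − φ/2) = 0.3525.
Soil triangle: ½ K_a γ H² = 0.5×0.3525×19.2×8.7² = 256.2 kN/m.
Surcharge rectangle: K_a q H = 0.3525×13×8.7 = 39.87 kN/m.
Total = 256.2 + 39.87 = 296.0 kN/m.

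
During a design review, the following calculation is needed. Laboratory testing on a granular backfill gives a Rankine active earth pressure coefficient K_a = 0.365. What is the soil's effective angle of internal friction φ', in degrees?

K_a = tan²(45° − φ/2) ⇒ 45° − φ/2 = arctan(√0.365) = 31.14°.
φ = 2(45° − 31.14°) = 27.72°.

27.7°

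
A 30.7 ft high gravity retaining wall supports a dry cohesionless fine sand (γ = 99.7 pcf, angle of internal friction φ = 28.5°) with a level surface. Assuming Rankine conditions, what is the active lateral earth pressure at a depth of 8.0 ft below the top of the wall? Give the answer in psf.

282 psf

K_a = (1 − sin φ)/(1 + sin φ) = 0.3540.
σ_h = K_a γ z = 0.3540 × 99.7 × 8.0 = 282.3 psf.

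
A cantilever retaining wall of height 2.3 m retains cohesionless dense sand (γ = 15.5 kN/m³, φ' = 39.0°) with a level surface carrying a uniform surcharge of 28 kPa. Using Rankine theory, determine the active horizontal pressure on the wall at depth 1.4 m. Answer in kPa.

K_a = (1 − sin φ)/(1 + sin φ) = 0.2275.
σ_v = γz + q = 15.5 × 1.4 + 28 = 49.70 kPa.
σ_h = K_a σ_v = 0.2275 × 49.70 = 11.31 kPa.

11.3 kPa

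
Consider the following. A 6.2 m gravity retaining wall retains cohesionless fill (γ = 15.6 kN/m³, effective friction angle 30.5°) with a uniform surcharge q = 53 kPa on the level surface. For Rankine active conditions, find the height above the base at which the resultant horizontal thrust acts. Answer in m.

K_a = 0.3267.
Triangular part P₁ = ½K_aγH² = 97.94 at H/3 = 2.067 m; rectangular part P₂ = K_a q H = 107.3 at H/2 = 3.100 m.
ȳ = (P₁·2.067 + P₂·3.100)/(P₁+P₂) = 2.607 m.

2.61 m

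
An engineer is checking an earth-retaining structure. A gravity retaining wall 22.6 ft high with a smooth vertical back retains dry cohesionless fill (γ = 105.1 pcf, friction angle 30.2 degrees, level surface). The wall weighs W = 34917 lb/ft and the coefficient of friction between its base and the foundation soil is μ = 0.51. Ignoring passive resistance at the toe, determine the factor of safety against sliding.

2.01

K_a = tan²(45° − 30.2°/2) = 0.3307.
P_a = ½K_aγH² = 0.5×0.3307×105.1×22.6² = 8875 lb/ft, acting at H/3 = 7.533 ft above the base.
FS_sliding = μW / P_a = 0.51×34917 / 8875 = 2.007.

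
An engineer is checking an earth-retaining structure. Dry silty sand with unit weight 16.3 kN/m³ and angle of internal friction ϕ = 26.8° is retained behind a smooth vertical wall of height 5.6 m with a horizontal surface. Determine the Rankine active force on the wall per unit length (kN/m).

96.7 kN/m

K_a = tan²(45° − φ/2) = 0.3785.
P_a = ½ K_a γ H² = 0.5 × 0.3785 × 16.3 × 5.6² = 96.73 kN/m.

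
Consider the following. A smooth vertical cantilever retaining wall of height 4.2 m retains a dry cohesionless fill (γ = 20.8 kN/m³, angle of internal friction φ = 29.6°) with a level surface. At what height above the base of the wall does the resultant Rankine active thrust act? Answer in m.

K_a = 0.3387.
The pressure distribution is triangular, so the resultant acts at H/3 above the base = 4.2/3 = 1.400 m.

1.40 m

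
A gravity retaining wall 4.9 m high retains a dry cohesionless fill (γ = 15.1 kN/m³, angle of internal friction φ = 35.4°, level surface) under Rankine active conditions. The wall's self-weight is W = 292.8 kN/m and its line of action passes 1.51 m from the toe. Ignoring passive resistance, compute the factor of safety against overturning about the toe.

5.61

K_a = tan²(45° − 35.4°/2) = 0.2664.
P_a = ½K_aγH² = 0.5×0.2664×15.1×4.9² = 48.29 kN/m, acting at H/3 = 1.633 m above the base.
Overturning moment M_o = P_a × H/3 = 48.29 × 1.633 = 78.88.
Resisting moment M_r = W × 1.51 = 292.8 × 1.51 = 442.1.
FS_overturning = M_r/M_o = 442.1/78.88 = 5.605.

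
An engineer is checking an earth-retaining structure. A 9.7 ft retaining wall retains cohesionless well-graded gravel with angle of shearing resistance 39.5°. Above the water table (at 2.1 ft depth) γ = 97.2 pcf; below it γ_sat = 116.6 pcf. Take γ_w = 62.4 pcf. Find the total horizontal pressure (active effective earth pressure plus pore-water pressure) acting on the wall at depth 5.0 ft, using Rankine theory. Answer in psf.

261 psf

K_a = (1 − sin φ)/(1 + sin φ) = 0.2224.
γ' = 116.6 − 62.4 = 54.20 pcf.
Effective vertical stress at 5.0 ft: σ'_v = 97.2×2.1 + 54.20×2.90 = 361.3 psf.
σ'_h = K_a σ'_v = 0.2224 × 361.3 = 80.37 psf; u = γ_w × 2.90 = 181.0 psf.
Total σ_h = 80.37 + 181.0 = 261.3 psf.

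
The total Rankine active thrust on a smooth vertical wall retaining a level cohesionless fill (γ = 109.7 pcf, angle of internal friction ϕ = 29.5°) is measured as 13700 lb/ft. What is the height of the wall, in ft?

27.1 ft

K_a = 0.3401. P_a = ½ K_a γ H² ⇒ H = √(2P_a/(K_a γ)).
H = √(2×13700/(0.3401×109.7)) = 27.10 ft.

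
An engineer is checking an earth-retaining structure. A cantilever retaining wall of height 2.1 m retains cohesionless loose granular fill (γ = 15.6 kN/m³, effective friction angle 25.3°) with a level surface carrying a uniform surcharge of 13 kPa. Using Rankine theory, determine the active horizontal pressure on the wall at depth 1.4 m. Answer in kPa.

K_a = (1 − sin φ)/(1 + sin φ) = 0.4012.
σ_v = γz + q = 15.6 × 1.4 + 13 = 34.84 kPa.
σ_h = K_a σ_v = 0.4012 × 34.84 = 13.98 kPa.

14.0 kPa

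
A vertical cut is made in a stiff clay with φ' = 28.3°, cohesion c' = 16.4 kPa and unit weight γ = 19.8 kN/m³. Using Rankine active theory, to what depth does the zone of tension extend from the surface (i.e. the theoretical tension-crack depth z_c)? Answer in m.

K_a = tan²(45° − 28.3°/2) = 0.3568; √K_a = 0.5973.
The active pressure is zero where K_a γ z = 2c√K_a, so z_c = 2c/(γ√K_a) = 2×16.4/(19.8×0.5973) = 2.773 m.

2.77 m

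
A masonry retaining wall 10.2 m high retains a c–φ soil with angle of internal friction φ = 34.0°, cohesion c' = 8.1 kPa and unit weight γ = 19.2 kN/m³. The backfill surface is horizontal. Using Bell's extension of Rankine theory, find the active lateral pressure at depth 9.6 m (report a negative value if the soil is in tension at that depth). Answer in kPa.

K_a = (1 − sin φ)/(1 + sin φ) = 0.2827.
σ_a = K_a γ z − 2c√K_a = 0.2827×19.2×9.6 − 2×8.1×0.5317 = 43.50 kPa.

43.5 kPa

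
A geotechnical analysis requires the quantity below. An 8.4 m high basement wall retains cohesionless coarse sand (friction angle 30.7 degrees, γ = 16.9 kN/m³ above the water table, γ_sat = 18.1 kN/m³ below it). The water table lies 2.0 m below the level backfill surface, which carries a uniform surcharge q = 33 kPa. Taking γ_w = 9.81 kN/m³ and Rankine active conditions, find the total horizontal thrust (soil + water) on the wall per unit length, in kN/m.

K_a = tan²(45° − φ/2) = 0.3240.
γ' = 18.1 − 9.81 = 8.290 kN/m³. h₂ = H − d_w = 6.4 m.
σ'_h: at surface K_a·q = 10.69; at WT K_a(q+γd_w) = 21.65; at base K_a(q+γd_w+γ'h₂) = 38.84 kPa.
P₁ = ½(10.69+21.65)×2.0 = 32.34; P₂ = ½(21.65+38.84)×6.4 = 193.5; P_w = ½γ_w h₂² = 200.9.
Total = 32.34+193.5+200.9 = 426.8 kN/m.

427 kN/m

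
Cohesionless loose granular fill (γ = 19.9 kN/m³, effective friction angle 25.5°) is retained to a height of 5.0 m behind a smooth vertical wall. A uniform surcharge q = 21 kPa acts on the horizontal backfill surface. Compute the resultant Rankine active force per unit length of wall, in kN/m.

141 kN/m

K_a = tan²(45° − φ/2) = 0.3981.
Soil triangle: ½ K_a γ H² = 0.5×0.3981×19.9×5.0² = 99.03 kN/m.
Surcharge rectangle: K_a q H = 0.3981×21×5.0 = 41.80 kN/m.
Total = 99.03 + 41.80 = 140.8 kN/m.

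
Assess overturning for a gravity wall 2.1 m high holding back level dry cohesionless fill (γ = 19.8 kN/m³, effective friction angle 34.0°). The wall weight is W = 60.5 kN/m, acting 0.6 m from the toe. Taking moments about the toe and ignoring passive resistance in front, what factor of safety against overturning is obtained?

K_a = tan²(45° − 34.0°/2) = 0.2827.
P_a = ½K_aγH² = 0.5×0.2827×19.8×2.1² = 12.34 kN/m, acting at H/3 = 0.7000 m above the base.
Overturning moment M_o = P_a × H/3 = 12.34 × 0.7000 = 8.640.
Resisting moment M_r = W × 0.6 = 60.5 × 0.6 = 36.30.
FS_overturning = M_r/M_o = 36.30/8.640 = 4.201.

4.20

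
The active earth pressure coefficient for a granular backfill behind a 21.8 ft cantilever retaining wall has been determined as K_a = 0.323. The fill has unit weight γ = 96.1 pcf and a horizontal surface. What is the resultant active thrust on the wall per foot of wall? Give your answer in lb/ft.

P = ½ K_a γ H² = 0.5 × 0.323 × 96.1 × 21.8² = 7376 lb/ft.

7380 lb/ft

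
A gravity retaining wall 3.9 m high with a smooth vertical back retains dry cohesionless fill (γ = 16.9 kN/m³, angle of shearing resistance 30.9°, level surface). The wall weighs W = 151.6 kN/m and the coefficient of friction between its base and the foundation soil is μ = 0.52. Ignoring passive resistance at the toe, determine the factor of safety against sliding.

1.91

K_a = tan²(45° − 30.9°/2) = 0.3214.
P_a = ½K_aγH² = 0.5×0.3214×16.9×3.9² = 41.31 kN/m, acting at H/3 = 1.300 m above the base.
FS_sliding = μW / P_a = 0.52×151.6 / 41.31 = 1.908.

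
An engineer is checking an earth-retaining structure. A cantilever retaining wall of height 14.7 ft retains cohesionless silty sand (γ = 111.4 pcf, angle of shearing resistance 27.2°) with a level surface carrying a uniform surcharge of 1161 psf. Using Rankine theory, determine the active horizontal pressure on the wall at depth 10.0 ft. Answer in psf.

K_a = (1 − sin φ)/(1 + sin φ) = 0.3726.
σ_v = γz + q = 111.4 × 10.0 + 1161 = 2275 psf.
σ_h = K_a σ_v = 0.3726 × 2275 = 847.6 psf.

848 psf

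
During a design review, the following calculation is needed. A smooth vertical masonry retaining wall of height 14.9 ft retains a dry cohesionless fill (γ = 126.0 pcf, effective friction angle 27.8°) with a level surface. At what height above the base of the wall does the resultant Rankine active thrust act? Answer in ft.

K_a = 0.3639.
The pressure distribution is triangular, so the resultant acts at H/3 above the base = 14.9/3 = 4.967 ft.

4.97 ft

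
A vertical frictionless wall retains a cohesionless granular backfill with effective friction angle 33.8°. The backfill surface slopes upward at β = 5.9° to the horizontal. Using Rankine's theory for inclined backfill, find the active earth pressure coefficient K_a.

K_a = cos β · (cos β − √(cos²β − cos²φ)) / (cos β + √(cos²β − cos²φ)).
cos β = 0.9947, cos φ = 0.8310, √(cos²β − cos²φ) = 0.5467.
K_a = 0.9947 × (0.9947 − 0.5467)/(0.9947 + 0.5467) = 0.2891.

0.289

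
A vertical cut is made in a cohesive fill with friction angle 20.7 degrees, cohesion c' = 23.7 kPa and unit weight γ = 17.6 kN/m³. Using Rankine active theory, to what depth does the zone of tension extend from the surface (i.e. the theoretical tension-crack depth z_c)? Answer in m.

3.90 m

K_a = tan²(45° − 20.7°/2) = 0.4777; √K_a = 0.6911.
The active pressure is zero where K_a γ z = 2c√K_a, so z_c = 2c/(γ√K_a) = 2×23.7/(17.6×0.6911) = 3.897 m.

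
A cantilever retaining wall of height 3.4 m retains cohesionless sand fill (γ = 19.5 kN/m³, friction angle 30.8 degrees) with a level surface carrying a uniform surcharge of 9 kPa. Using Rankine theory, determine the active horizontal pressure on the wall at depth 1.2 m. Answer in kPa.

10.5 kPa

K_a = (1 − sin φ)/(1 + sin φ) = 0.3227.
σ_v = γz + q = 19.5 × 1.2 + 9 = 32.40 kPa.
σ_h = K_a σ_v = 0.3227 × 32.40 = 10.46 kPa.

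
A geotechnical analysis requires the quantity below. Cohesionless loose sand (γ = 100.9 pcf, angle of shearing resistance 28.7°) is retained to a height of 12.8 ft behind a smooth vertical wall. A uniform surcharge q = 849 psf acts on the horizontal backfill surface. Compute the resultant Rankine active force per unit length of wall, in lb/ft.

K_a = tan²(45° − φ/2) = 0.3511.
Soil triangle: ½ K_a γ H² = 0.5×0.3511×100.9×12.8² = 2902 lb/ft.
Surcharge rectangle: K_a q H = 0.3511×849×12.8 = 3816 lb/ft.
Total = 2902 + 3816 = 6718 lb/ft.

6720 lb/ft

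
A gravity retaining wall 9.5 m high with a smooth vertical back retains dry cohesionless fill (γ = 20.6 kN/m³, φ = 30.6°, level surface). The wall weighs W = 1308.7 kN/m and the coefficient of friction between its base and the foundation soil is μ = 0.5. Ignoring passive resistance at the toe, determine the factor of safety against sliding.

K_a = tan²(45° − 30.6°/2) = 0.3253.
P_a = ½K_aγH² = 0.5×0.3253×20.6×9.5² = 302.4 kN/m, acting at H/3 = 3.167 m above the base.
FS_sliding = μW / P_a = 0.5×1308.7 / 302.4 = 2.164.

2.16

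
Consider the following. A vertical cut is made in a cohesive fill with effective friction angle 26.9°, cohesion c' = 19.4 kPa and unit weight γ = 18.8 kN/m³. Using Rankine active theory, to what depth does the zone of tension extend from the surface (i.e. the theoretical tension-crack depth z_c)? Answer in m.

K_a = tan²(45° − 26.9°/2) = 0.3770; √K_a = 0.6140.
The active pressure is zero where K_a γ z = 2c√K_a, so z_c = 2c/(γ√K_a) = 2×19.4/(18.8×0.6140) = 3.361 m.

3.36 m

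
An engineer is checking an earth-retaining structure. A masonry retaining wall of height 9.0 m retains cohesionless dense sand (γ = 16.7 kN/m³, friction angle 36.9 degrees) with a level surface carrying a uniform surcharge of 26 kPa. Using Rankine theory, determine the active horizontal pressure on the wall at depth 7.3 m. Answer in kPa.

K_a = (1 − sin φ)/(1 + sin φ) = 0.2497.
σ_v = γz + q = 16.7 × 7.3 + 26 = 147.9 kPa.
σ_h = K_a σ_v = 0.2497 × 147.9 = 36.93 kPa.

36.9 kPa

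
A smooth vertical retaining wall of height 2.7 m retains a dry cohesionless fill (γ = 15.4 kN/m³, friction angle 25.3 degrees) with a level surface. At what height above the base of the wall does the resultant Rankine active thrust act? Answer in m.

0.900 m

K_a = 0.4012.
The pressure distribution is triangular, so the resultant acts at H/3 above the base = 2.7/3 = 0.9000 m.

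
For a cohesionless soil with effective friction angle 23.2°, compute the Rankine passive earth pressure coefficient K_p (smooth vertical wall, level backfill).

2.30

K_p = (1 + sin φ)/(1 − sin φ) = tan²(45° + 23.2°/2) = 2.300.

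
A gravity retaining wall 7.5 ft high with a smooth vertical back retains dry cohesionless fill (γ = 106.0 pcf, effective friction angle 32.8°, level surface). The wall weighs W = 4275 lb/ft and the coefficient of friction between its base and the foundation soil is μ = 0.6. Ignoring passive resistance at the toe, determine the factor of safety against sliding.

K_a = tan²(45° − 32.8°/2) = 0.2973.
P_a = ½K_aγH² = 0.5×0.2973×106.0×7.5² = 886.2 lb/ft, acting at H/3 = 2.500 ft above the base.
FS_sliding = μW / P_a = 0.6×4275 / 886.2 = 2.894.

2.89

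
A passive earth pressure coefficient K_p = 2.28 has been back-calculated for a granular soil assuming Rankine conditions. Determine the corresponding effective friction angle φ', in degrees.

K_p = (1+sin φ)/(1−sin φ) ⇒ sin φ = (K_p − 1)/(K_p + 1) = 0.3902.
φ = arcsin(0.3902) = 22.97°.

23.0°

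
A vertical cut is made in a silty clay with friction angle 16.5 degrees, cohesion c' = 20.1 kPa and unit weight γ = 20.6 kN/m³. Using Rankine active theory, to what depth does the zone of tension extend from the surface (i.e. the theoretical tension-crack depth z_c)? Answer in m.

2.61 m

K_a = tan²(45° − 16.5°/2) = 0.5576; √K_a = 0.7467.
The active pressure is zero where K_a γ z = 2c√K_a, so z_c = 2c/(γ√K_a) = 2×20.1/(20.6×0.7467) = 2.613 m.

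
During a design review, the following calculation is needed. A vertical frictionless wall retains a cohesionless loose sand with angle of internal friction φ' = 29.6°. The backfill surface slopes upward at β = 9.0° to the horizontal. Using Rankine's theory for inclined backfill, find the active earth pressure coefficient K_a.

K_a = cos β · (cos β − √(cos²β − cos²φ)) / (cos β + √(cos²β − cos²φ)).
cos β = 0.9877, cos φ = 0.8695, √(cos²β − cos²φ) = 0.4685.
K_a = 0.9877 × (0.9877 − 0.4685)/(0.9877 + 0.4685) = 0.3521.

0.352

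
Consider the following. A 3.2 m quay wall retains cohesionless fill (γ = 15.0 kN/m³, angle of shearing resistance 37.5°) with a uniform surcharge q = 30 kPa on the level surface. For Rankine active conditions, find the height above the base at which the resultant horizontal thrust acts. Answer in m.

K_a = 0.2432.
Triangular part P₁ = ½K_aγH² = 18.68 at H/3 = 1.067 m; rectangular part P₂ = K_a q H = 23.35 at H/2 = 1.600 m.
ȳ = (P₁·1.067 + P₂·1.600)/(P₁+P₂) = 1.363 m.

1.36 m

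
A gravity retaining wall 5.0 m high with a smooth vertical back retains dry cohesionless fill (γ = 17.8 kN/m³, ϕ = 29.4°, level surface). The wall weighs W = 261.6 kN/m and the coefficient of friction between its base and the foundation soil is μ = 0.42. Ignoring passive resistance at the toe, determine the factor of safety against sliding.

1.45

K_a = tan²(45° − 29.4°/2) = 0.3415.
P_a = ½K_aγH² = 0.5×0.3415×17.8×5.0² = 75.98 kN/m, acting at H/3 = 1.667 m above the base.
FS_sliding = μW / P_a = 0.42×261.6 / 75.98 = 1.446.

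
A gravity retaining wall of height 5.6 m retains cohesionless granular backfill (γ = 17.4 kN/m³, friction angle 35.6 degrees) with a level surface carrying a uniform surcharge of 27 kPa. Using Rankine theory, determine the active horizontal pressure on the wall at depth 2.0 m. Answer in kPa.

16.3 kPa

K_a = (1 − sin φ)/(1 + sin φ) = 0.2641.
σ_v = γz + q = 17.4 × 2.0 + 27 = 61.80 kPa.
σ_h = K_a σ_v = 0.2641 × 61.80 = 16.32 kPa.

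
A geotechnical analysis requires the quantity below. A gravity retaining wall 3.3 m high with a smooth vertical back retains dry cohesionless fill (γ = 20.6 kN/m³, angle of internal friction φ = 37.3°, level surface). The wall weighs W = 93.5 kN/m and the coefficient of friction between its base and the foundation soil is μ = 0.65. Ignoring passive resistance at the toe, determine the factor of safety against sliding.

2.21

K_a = tan²(45° − 37.3°/2) = 0.2453.
P_a = ½K_aγH² = 0.5×0.2453×20.6×3.3² = 27.52 kN/m, acting at H/3 = 1.100 m above the base.
FS_sliding = μW / P_a = 0.65×93.5 / 27.52 = 2.208.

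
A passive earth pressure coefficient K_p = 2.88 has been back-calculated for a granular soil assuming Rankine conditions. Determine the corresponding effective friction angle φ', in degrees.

K_p = (1+sin φ)/(1−sin φ) ⇒ sin φ = (K_p − 1)/(K_p + 1) = 0.4845.
φ = arcsin(0.4845) = 28.98°.

29.0°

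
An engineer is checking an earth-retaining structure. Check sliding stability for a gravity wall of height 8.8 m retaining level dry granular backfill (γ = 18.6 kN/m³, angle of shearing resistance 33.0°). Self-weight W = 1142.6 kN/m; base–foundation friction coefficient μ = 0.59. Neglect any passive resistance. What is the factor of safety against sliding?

3.18

K_a = tan²(45° − 33.0°/2) = 0.2948.
P_a = ½K_aγH² = 0.5×0.2948×18.6×8.8² = 212.3 kN/m, acting at H/3 = 2.933 m above the base.
FS_sliding = μW / P_a = 0.59×1142.6 / 212.3 = 3.175.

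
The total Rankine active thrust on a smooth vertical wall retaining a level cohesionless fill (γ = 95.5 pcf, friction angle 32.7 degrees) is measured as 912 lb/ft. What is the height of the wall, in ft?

K_a = 0.2985. P_a = ½ K_a γ H² ⇒ H = √(2P_a/(K_a γ)).
H = √(2×912/(0.2985×95.5)) = 7.999 ft.

8.00 ft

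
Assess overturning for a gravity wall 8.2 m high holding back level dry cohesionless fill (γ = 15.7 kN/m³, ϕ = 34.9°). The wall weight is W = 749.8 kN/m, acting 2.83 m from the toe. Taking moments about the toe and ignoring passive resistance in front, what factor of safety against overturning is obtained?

K_a = tan²(45° − 34.9°/2) = 0.2721.
P_a = ½K_aγH² = 0.5×0.2721×15.7×8.2² = 143.6 kN/m, acting at H/3 = 2.733 m above the base.
Overturning moment M_o = P_a × H/3 = 143.6 × 2.733 = 392.6.
Resisting moment M_r = W × 2.83 = 749.8 × 2.83 = 2122.
FS_overturning = M_r/M_o = 2122/392.6 = 5.404.

5.40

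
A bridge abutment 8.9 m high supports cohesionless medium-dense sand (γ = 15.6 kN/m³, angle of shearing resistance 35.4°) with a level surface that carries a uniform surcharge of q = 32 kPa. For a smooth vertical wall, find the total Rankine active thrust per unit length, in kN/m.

240 kN/m

K_a = tan²(45° − φ/2) = 0.2664.
Soil triangle: ½ K_a γ H² = 0.5×0.2664×15.6×8.9² = 164.6 kN/m.
Surcharge rectangle: K_a q H = 0.2664×32×8.9 = 75.87 kN/m.
Total = 164.6 + 75.87 = 240.5 kN/m.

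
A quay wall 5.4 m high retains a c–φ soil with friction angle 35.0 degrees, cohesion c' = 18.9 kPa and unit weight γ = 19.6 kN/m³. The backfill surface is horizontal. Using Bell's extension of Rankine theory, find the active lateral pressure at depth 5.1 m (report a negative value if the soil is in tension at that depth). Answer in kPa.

7.41 kPa

K_a = (1 − sin φ)/(1 + sin φ) = 0.2710.
σ_a = K_a γ z − 2c√K_a = 0.2710×19.6×5.1 − 2×18.9×0.5206 = 7.411 kPa.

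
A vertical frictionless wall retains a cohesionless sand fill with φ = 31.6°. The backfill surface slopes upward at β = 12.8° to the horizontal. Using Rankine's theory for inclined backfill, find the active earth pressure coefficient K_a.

K_a = cos β · (cos β − √(cos²β − cos²φ)) / (cos β + √(cos²β − cos²φ)).
cos β = 0.9751, cos φ = 0.8517, √(cos²β − cos²φ) = 0.4748.
K_a = 0.9751 × (0.9751 − 0.4748)/(0.9751 + 0.4748) = 0.3365.

0.336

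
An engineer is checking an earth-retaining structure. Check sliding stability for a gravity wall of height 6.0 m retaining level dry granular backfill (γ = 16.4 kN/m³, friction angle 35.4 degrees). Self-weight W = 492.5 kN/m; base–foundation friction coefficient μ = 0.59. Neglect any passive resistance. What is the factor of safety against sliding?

K_a = tan²(45° − 35.4°/2) = 0.2664.
P_a = ½K_aγH² = 0.5×0.2664×16.4×6.0² = 78.64 kN/m, acting at H/3 = 2.000 m above the base.
FS_sliding = μW / P_a = 0.59×492.5 / 78.64 = 3.695.

3.69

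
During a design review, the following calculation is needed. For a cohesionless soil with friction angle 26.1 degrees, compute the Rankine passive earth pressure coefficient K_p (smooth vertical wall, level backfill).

2.57

K_p = (1 + sin φ)/(1 − sin φ) = tan²(45° + 26.1°/2) = 2.571.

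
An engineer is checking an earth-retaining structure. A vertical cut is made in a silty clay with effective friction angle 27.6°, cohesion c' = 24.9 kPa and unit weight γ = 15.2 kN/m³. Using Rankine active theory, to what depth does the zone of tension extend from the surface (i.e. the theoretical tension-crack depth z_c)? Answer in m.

5.41 m

K_a = tan²(45° − 27.6°/2) = 0.3668; √K_a = 0.6056.
The active pressure is zero where K_a γ z = 2c√K_a, so z_c = 2c/(γ√K_a) = 2×24.9/(15.2×0.6056) = 5.410 m.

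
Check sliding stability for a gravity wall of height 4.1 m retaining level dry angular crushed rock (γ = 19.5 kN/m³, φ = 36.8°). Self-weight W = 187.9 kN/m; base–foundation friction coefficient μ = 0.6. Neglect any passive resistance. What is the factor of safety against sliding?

2.74

K_a = tan²(45° − 36.8°/2) = 0.2508.
P_a = ½K_aγH² = 0.5×0.2508×19.5×4.1² = 41.10 kN/m, acting at H/3 = 1.367 m above the base.
FS_sliding = μW / P_a = 0.6×187.9 / 41.10 = 2.743.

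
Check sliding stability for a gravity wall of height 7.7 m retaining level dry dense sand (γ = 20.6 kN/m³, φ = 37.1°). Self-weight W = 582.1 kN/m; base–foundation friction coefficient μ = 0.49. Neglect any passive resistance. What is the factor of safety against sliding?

1.89

K_a = tan²(45° − 37.1°/2) = 0.2475.
P_a = ½K_aγH² = 0.5×0.2475×20.6×7.7² = 151.1 kN/m, acting at H/3 = 2.567 m above the base.
FS_sliding = μW / P_a = 0.49×582.1 / 151.1 = 1.887.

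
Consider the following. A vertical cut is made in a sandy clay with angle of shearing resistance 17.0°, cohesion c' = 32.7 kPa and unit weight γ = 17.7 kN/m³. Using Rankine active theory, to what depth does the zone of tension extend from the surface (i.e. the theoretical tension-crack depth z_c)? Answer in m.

4.99 m

K_a = tan²(45° − 17.0°/2) = 0.5475; √K_a = 0.7400.
The active pressure is zero where K_a γ z = 2c√K_a, so z_c = 2c/(γ√K_a) = 2×32.7/(17.7×0.7400) = 4.993 m.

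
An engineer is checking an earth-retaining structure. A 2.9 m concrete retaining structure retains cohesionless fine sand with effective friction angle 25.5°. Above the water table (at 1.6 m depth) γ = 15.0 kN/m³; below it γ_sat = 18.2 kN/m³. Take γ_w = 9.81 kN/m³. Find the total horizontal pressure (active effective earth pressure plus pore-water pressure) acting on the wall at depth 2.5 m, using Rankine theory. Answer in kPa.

K_a = (1 − sin φ)/(1 + sin φ) = 0.3981.
γ' = 18.2 − 9.81 = 8.390 kN/m³.
Effective vertical stress at 2.5 m: σ'_v = 15.0×1.6 + 8.390×0.900 = 31.55 kPa.
σ'_h = K_a σ'_v = 0.3981 × 31.55 = 12.56 kPa; u = γ_w × 0.900 = 8.829 kPa.
Total σ_h = 12.56 + 8.829 = 21.39 kPa.

21.4 kPa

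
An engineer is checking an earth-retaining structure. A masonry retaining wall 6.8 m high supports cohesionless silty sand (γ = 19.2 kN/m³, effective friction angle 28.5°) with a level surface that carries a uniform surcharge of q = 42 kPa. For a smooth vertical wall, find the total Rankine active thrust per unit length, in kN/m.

258 kN/m

K_a = tan²(45° − φ/2) = 0.3540.
Soil triangle: ½ K_a γ H² = 0.5×0.3540×19.2×6.8² = 157.1 kN/m.
Surcharge rectangle: K_a q H = 0.3540×42×6.8 = 101.1 kN/m.
Total = 157.1 + 101.1 = 258.2 kN/m.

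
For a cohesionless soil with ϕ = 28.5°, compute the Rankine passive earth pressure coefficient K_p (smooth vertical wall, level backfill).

K_p = (1 + sin φ)/(1 − sin φ) = tan²(45° + 28.5°/2) = 2.825.

2.83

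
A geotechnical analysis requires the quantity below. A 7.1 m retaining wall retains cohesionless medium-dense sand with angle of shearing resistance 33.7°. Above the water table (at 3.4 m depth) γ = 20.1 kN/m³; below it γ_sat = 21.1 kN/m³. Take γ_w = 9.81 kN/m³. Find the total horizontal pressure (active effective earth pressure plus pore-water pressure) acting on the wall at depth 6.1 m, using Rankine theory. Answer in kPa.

K_a = (1 − sin φ)/(1 + sin φ) = 0.2863.
γ' = 21.1 − 9.81 = 11.29 kN/m³.
Effective vertical stress at 6.1 m: σ'_v = 20.1×3.4 + 11.29×2.70 = 98.82 kPa.
σ'_h = K_a σ'_v = 0.2863 × 98.82 = 28.29 kPa; u = γ_w × 2.70 = 26.49 kPa.
Total σ_h = 28.29 + 26.49 = 54.78 kPa.

54.8 kPa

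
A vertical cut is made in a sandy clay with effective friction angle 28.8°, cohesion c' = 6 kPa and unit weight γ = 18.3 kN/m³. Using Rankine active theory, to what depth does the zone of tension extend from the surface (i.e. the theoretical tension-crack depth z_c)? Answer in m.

1.11 m

K_a = tan²(45° − 28.8°/2) = 0.3498; √K_a = 0.5914.
The active pressure is zero where K_a γ z = 2c√K_a, so z_c = 2c/(γ√K_a) = 2×6/(18.3×0.5914) = 1.109 m.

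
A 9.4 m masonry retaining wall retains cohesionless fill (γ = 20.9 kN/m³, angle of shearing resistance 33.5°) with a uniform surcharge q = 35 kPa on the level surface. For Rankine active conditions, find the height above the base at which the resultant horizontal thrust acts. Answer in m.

3.54 m

K_a = 0.2887.
Triangular part P₁ = ½K_aγH² = 266.6 at H/3 = 3.133 m; rectangular part P₂ = K_a q H = 94.99 at H/2 = 4.700 m.
ȳ = (P₁·3.133 + P₂·4.700)/(P₁+P₂) = 3.545 m.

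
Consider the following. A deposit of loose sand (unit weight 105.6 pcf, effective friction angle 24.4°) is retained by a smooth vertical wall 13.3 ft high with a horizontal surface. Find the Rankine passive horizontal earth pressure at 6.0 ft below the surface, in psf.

1530 psf

K_p = (1 + sin φ)/(1 − sin φ) = 2.408.
σ_h = K_p γ z = 2.408 × 105.6 × 6.0 = 1526 psf.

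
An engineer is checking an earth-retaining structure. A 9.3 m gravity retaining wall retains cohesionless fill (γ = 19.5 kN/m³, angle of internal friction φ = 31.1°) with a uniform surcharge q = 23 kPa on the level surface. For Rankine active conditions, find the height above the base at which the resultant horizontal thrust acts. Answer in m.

3.41 m

K_a = 0.3188.
Triangular part P₁ = ½K_aγH² = 268.8 at H/3 = 3.100 m; rectangular part P₂ = K_a q H = 68.19 at H/2 = 4.650 m.
ȳ = (P₁·3.100 + P₂·4.650)/(P₁+P₂) = 3.414 m.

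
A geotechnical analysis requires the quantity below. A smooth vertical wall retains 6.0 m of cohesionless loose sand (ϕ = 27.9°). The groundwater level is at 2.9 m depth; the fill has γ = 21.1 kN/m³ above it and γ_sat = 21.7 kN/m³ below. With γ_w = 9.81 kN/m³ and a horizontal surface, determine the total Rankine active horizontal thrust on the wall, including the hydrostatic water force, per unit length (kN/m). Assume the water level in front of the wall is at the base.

K_a = tan²(45° − φ/2) = 0.3625.
γ' = 21.7 − 9.81 = 11.89 kN/m³. Depth below WT = 3.1 m.
σ'_h at WT = K_a γ d_w = 22.18 kPa; at base = 22.18 + K_a γ' × 3.1 = 35.54 kPa.
P₁ (0–2.9 m) = ½×22.18×2.9 = 32.16. P₂ (2.9–6.0 m) = ½(22.18+35.54)×3.1 = 89.46.
P_w = ½ γ_w h₂² = 0.5×9.81×3.1² = 47.14. Total = 32.16+89.46+47.14 = 168.8 kN/m.

169 kN/m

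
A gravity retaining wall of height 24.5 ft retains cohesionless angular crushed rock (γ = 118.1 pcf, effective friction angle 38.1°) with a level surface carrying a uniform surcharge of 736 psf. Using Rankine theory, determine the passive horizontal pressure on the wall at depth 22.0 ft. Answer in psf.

14100 psf

K_p = (1 + sin φ)/(1 − sin φ) = 4.222.
σ_v = γz + q = 118.1 × 22.0 + 736 = 3334 psf.
σ_h = K_p σ_v = 4.222 × 3334 = 14080 psf.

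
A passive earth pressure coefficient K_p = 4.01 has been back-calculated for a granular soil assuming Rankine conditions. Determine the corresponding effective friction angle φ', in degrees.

36.9°

K_p = (1+sin φ)/(1−sin φ) ⇒ sin φ = (K_p − 1)/(K_p + 1) = 0.6008.
φ = arcsin(0.6008) = 36.93°.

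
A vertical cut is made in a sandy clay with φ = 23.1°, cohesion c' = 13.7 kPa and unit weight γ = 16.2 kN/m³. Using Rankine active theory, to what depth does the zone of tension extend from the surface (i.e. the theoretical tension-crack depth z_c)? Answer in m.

K_a = tan²(45° − 23.1°/2) = 0.4364; √K_a = 0.6606.
The active pressure is zero where K_a γ z = 2c√K_a, so z_c = 2c/(γ√K_a) = 2×13.7/(16.2×0.6606) = 2.560 m.

2.56 m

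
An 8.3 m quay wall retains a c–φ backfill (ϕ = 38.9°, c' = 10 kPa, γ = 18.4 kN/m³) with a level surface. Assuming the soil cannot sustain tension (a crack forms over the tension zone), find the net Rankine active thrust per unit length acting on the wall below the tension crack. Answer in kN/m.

76.4 kN/m

K_a = 0.2285; √K_a = 0.4780.
Tension-crack depth z_c = 2c/(γ√K_a) = 2×10/(18.4×0.4780) = 2.274 m.
σ_a at base = K_a γ H − 2c√K_a = 0.2285×18.4×8.3 − 2×10×0.4780 = 25.34 kPa.
P_a = ½ × 25.34 × (H − z_c) = 0.5×25.34×6.026 = 76.35 kN/m.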